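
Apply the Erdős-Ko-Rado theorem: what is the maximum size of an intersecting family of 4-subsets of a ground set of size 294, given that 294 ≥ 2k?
max |F| = C(293, 3) = 4149466

Erdős-Ko-Rado (1961): when n ≥ 2k, max |F| = C(n−1, k−1). The bound is attained by the star {A : i ∈ A} for any fixed i ∈ [n]. Here C(294−1, 4−1) = C(293, 3) = 4149466.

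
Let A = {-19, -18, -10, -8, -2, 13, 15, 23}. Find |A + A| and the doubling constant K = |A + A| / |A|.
K = |A + A| / |A| = 31/8

Enumerate A + A = {a + b : a, b ∈ A}. With |A| = 8, there are |A|^2 = 64 ordered sum pairs; collecting distinct values, A + A = {-38, -37, -36, -29, -28, -27, -26, -21, -20, -18, -16, -12, -10, -6, -5, -4, -3, 3, 4, 5, 7, 11, 13, 15, 21, 26, 28, 30, 36, 38, 46}, so |A + A| = 31. Thus K = 31/8. For comparison, the minimum possible |A + A| over all 8-element sets is 2·8 − 1 = 15 (so min K = 15/8), attained only by arithmetic progressions.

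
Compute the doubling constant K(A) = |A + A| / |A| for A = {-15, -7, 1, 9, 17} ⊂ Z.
K = |A + A| / |A| = 9/5

Enumerate A + A = {a + b : a, b ∈ A}. With |A| = 5, there are |A|^2 = 25 ordered sum pairs; collecting distinct values, A + A = {-30, -22, -14, -6, 2, 10, 18, 26, 34}, so |A + A| = 9. Thus K = 9/5. Here |A + A| = 2|A| − 1 = 9, the minimum possible — so K = 9/5 is minimal, which holds iff A is an arithmetic progression.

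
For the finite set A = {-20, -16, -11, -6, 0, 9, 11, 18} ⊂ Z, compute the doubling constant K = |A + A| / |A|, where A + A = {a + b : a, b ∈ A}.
K = |A + A| / |A| = 31/8

Enumerate A + A = {a + b : a, b ∈ A}. With |A| = 8, there are |A|^2 = 64 ordered sum pairs; collecting distinct values, A + A = {-40, -36, -32, -31, -27, -26, -22, -20, -17, -16, -12, -11, -9, -7, -6, -5, -2, 0, 2, 3, 5, 7, 9, 11, 12, 18, 20, 22, 27, 29, 36}, so |A + A| = 31. Thus K = 31/8. For comparison, the minimum possible |A + A| over all 8-element sets is 2·8 − 1 = 15 (so min K = 15/8), attained only by arithmetic progressions.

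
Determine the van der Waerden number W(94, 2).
W(94, 2) = 94 + 1 = 95

A 2-term AP is any pair of integers, so a monochromatic 2-AP exists iff some colour is used at least twice. With 94 colours, the colouring i ↦ i on {1, ..., 94} uses each colour once, avoiding any monochromatic pair, so W(94, 2) > 94. For {1, ..., 95}, pigeonhole forces two integers of the same colour, which form a monochromatic 2-AP. Hence W(94, 2) = 95.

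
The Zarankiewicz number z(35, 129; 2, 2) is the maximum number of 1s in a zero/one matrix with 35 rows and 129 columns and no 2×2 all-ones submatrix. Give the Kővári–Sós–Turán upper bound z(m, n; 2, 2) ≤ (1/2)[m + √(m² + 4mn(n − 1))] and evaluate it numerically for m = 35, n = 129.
z(35, 129; 2, 2) ≤ (1/2)[35 + √(35² + 4·35·129·128)] = (1/2)[35 + √2312905] = 777.9119

Kővári–Sós–Turán: let r_1, ..., r_35 be the row sums and z = Σ r_i the total number of 1s. Each pair of columns can share at most one row with both entries 1 (else a 2×2 all-ones block appears), so Σ_i C(r_i, 2) ≤ C(129, 2) = 8256. By convexity Σ_i C(r_i, 2) ≥ 35·C(z/35, 2) = z(z − 35)/(2·35), giving z² − 35z − 35·129·128 ≤ 0 and hence z ≤ (1/2)[35 + √(1225 + 4·577920)] = (1/2)[35 + √2312905] ≈ (1/2)(35 + 1520.8238) = 777.9119.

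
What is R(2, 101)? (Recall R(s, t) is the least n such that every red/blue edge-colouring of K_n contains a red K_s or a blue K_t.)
R(2, 101) = 101

R(2, k) = k for all k ≥ 2: in a 2-colouring of K_k, either some edge is red (a red K_2) or all edges are blue (a blue K_k). And K_{100} coloured all-blue has no blue K_101, so R(2, 101) > 100. Hence R(2, 101) = 101.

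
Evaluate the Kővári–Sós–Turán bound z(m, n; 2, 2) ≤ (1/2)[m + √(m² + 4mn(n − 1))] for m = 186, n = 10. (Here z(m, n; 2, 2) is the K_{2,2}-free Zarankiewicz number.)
z(186, 10; 2, 2) ≤ (1/2)[186 + √(186² + 4·186·10·9)] = (1/2)[186 + √101556] = 252.3393

Kővári–Sós–Turán: let r_1, ..., r_186 be the row sums and z = Σ r_i the total number of 1s. Each pair of columns can share at most one row with both entries 1 (else a 2×2 all-ones block appears), so Σ_i C(r_i, 2) ≤ C(10, 2) = 45. By convexity Σ_i C(r_i, 2) ≥ 186·C(z/186, 2) = z(z − 186)/(2·186), giving z² − 186z − 186·10·9 ≤ 0 and hence z ≤ (1/2)[186 + √(34596 + 4·16740)] = (1/2)[186 + √101556] ≈ (1/2)(186 + 318.6785) = 252.3393.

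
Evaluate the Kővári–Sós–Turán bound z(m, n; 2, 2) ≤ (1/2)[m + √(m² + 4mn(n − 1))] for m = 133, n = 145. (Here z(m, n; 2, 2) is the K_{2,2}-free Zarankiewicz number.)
z(133, 145; 2, 2) ≤ (1/2)[133 + √(133² + 4·133·145·144)] = (1/2)[133 + √11125849] = 1734.2716

Kővári–Sós–Turán: let r_1, ..., r_133 be the row sums and z = Σ r_i the total number of 1s. Each pair of columns can share at most one row with both entries 1 (else a 2×2 all-ones block appears), so Σ_i C(r_i, 2) ≤ C(145, 2) = 10440. By convexity Σ_i C(r_i, 2) ≥ 133·C(z/133, 2) = z(z − 133)/(2·133), giving z² − 133z − 133·145·144 ≤ 0 and hence z ≤ (1/2)[133 + √(17689 + 4·2777040)] = (1/2)[133 + √11125849] ≈ (1/2)(133 + 3335.5433) = 1734.2716.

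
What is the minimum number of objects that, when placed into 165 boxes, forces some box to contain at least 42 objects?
n = (42 − 1)·165 + 1 = 6766

By the generalised pigeonhole principle, to guarantee some box contains ≥ r objects we need more than (r − 1) · k objects total. Threshold: n = (r − 1) · k + 1. With r = 42 and k = 165: n = 41 · 165 + 1 = 6765 + 1 = 6766. For n = 6765 = 41 · 165, we can put exactly 41 objects in every box, avoiding 42 in any single one — so 6766 is tight.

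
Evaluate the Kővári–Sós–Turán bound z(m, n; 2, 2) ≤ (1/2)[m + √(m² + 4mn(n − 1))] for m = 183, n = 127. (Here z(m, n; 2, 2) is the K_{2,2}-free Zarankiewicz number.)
z(183, 127; 2, 2) ≤ (1/2)[183 + √(183² + 4·183·127·126)] = (1/2)[183 + √11746953] = 1805.1914

Kővári–Sós–Turán: let r_1, ..., r_183 be the row sums and z = Σ r_i the total number of 1s. Each pair of columns can share at most one row with both entries 1 (else a 2×2 all-ones block appears), so Σ_i C(r_i, 2) ≤ C(127, 2) = 8001. By convexity Σ_i C(r_i, 2) ≥ 183·C(z/183, 2) = z(z − 183)/(2·183), giving z² − 183z − 183·127·126 ≤ 0 and hence z ≤ (1/2)[183 + √(33489 + 4·2928366)] = (1/2)[183 + √11746953] ≈ (1/2)(183 + 3427.3828) = 1805.1914.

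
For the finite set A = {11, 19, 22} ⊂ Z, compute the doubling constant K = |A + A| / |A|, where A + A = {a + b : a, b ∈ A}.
K = |A + A| / |A| = 6/3 = 2

Enumerate A + A = {a + b : a, b ∈ A}. With |A| = 3, there are |A|^2 = 9 ordered sum pairs; collecting distinct values, A + A = {22, 30, 33, 38, 41, 44}, so |A + A| = 6. Thus K = 6/3 = 2. For comparison, the minimum possible |A + A| over all 3-element sets is 2·3 − 1 = 5 (so min K = 5/3), attained only by arithmetic progressions.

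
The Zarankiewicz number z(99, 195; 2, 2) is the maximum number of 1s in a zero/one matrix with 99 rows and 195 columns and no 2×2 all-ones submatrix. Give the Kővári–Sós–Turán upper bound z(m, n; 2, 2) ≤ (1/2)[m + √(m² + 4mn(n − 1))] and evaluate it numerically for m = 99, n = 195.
z(99, 195; 2, 2) ≤ (1/2)[99 + √(99² + 4·99·195·194)] = (1/2)[99 + √14990481] = 1985.3771

Kővári–Sós–Turán: let r_1, ..., r_99 be the row sums and z = Σ r_i the total number of 1s. Each pair of columns can share at most one row with both entries 1 (else a 2×2 all-ones block appears), so Σ_i C(r_i, 2) ≤ C(195, 2) = 18915. By convexity Σ_i C(r_i, 2) ≥ 99·C(z/99, 2) = z(z − 99)/(2·99), giving z² − 99z − 99·195·194 ≤ 0 and hence z ≤ (1/2)[99 + √(9801 + 4·3745170)] = (1/2)[99 + √14990481] ≈ (1/2)(99 + 3871.7543) = 1985.3771.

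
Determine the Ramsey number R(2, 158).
R(2, 158) = 158

R(2, k) = k for all k ≥ 2: in a 2-colouring of K_k, either some edge is red (a red K_2) or all edges are blue (a blue K_k). And K_{157} coloured all-blue has no blue K_158, so R(2, 158) > 157. Hence R(2, 158) = 158.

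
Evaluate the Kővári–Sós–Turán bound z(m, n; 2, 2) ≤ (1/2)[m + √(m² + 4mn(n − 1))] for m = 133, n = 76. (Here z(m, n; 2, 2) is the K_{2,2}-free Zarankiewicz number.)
z(133, 76; 2, 2) ≤ (1/2)[133 + √(133² + 4·133·76·75)] = (1/2)[133 + √3050089] = 939.7252

Kővári–Sós–Turán: let r_1, ..., r_133 be the row sums and z = Σ r_i the total number of 1s. Each pair of columns can share at most one row with both entries 1 (else a 2×2 all-ones block appears), so Σ_i C(r_i, 2) ≤ C(76, 2) = 2850. By convexity Σ_i C(r_i, 2) ≥ 133·C(z/133, 2) = z(z − 133)/(2·133), giving z² − 133z − 133·76·75 ≤ 0 and hence z ≤ (1/2)[133 + √(17689 + 4·758100)] = (1/2)[133 + √3050089] ≈ (1/2)(133 + 1746.4504) = 939.7252.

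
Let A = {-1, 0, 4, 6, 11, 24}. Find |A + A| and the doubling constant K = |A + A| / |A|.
K = |A + A| / |A| = 20/6 = 10/3

Enumerate A + A = {a + b : a, b ∈ A}. With |A| = 6, there are |A|^2 = 36 ordered sum pairs; collecting distinct values, A + A = {-2, -1, 0, 3, 4, 5, 6, 8, 10, 11, 12, 15, 17, 22, 23, 24, 28, 30, 35, 48}, so |A + A| = 20. Thus K = 20/6 = 10/3. For comparison, the minimum possible |A + A| over all 6-element sets is 2·6 − 1 = 11 (so min K = 11/6), attained only by arithmetic progressions.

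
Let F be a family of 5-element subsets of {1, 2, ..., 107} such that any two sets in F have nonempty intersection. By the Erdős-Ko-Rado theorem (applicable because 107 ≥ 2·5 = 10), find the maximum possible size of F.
max |F| = C(106, 4) = 4967690

Erdős-Ko-Rado (1961): when n ≥ 2k, max |F| = C(n−1, k−1). The bound is attained by the star {A : i ∈ A} for any fixed i ∈ [n]. Here C(107−1, 5−1) = C(106, 4) = 4967690.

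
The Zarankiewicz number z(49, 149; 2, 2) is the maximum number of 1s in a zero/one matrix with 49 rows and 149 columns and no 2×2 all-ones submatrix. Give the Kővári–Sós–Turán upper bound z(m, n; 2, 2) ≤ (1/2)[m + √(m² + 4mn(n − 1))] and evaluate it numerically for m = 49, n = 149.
z(49, 149; 2, 2) ≤ (1/2)[49 + √(49² + 4·49·149·148)] = (1/2)[49 + √4324593] = 1064.2828

Kővári–Sós–Turán: let r_1, ..., r_49 be the row sums and z = Σ r_i the total number of 1s. Each pair of columns can share at most one row with both entries 1 (else a 2×2 all-ones block appears), so Σ_i C(r_i, 2) ≤ C(149, 2) = 11026. By convexity Σ_i C(r_i, 2) ≥ 49·C(z/49, 2) = z(z − 49)/(2·49), giving z² − 49z − 49·149·148 ≤ 0 and hence z ≤ (1/2)[49 + √(2401 + 4·1080548)] = (1/2)[49 + √4324593] ≈ (1/2)(49 + 2079.5656) = 1064.2828.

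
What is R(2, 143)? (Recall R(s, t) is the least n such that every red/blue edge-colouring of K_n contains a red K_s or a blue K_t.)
R(2, 143) = 143

R(2, k) = k for all k ≥ 2: in a 2-colouring of K_k, either some edge is red (a red K_2) or all edges are blue (a blue K_k). And K_{142} coloured all-blue has no blue K_143, so R(2, 143) > 142. Hence R(2, 143) = 143.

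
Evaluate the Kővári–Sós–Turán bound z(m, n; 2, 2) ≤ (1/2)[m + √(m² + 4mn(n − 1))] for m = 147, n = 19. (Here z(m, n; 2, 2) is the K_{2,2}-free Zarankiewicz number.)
z(147, 19; 2, 2) ≤ (1/2)[147 + √(147² + 4·147·19·18)] = (1/2)[147 + √222705] = 309.4582

Kővári–Sós–Turán: let r_1, ..., r_147 be the row sums and z = Σ r_i the total number of 1s. Each pair of columns can share at most one row with both entries 1 (else a 2×2 all-ones block appears), so Σ_i C(r_i, 2) ≤ C(19, 2) = 171. By convexity Σ_i C(r_i, 2) ≥ 147·C(z/147, 2) = z(z − 147)/(2·147), giving z² − 147z − 147·19·18 ≤ 0 and hence z ≤ (1/2)[147 + √(21609 + 4·50274)] = (1/2)[147 + √222705] ≈ (1/2)(147 + 471.9163) = 309.4582.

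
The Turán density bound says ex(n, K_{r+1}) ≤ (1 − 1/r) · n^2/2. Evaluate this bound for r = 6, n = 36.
Turán density bound = (5/6) · 36^2/2 = 540

Turán's theorem: ex(n, K_{r+1}) is achieved by the complete r-partite Turán graph T(n, r) with parts as balanced as possible, and is at most (1 − 1/r) · n^2/2. For r = 6, n = 36: the density bound is (5/6) · 1296/2 = 540. Since 6 ∣ 36, the Turán graph T(36, 6) has parts of equal size 6, and its edge count e(T(36, 6)) = 540 attains the density bound exactly.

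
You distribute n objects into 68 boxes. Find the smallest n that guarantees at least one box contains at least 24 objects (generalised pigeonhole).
n = (24 − 1)·68 + 1 = 1565

By the generalised pigeonhole principle, to guarantee some box contains ≥ r objects we need more than (r − 1) · k objects total. Threshold: n = (r − 1) · k + 1. With r = 24 and k = 68: n = 23 · 68 + 1 = 1564 + 1 = 1565. For n = 1564 = 23 · 68, we can put exactly 23 objects in every box, avoiding 24 in any single one — so 1565 is tight.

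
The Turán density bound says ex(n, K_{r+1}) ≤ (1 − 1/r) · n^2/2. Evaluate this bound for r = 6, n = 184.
Turán density bound = (5/6) · 184^2/2 = 42320/3 ≈ 14106.6667

Turán's theorem: ex(n, K_{r+1}) is achieved by the complete r-partite Turán graph T(n, r) with parts as balanced as possible, and is at most (1 − 1/r) · n^2/2. For r = 6, n = 184: the density bound is (5/6) · 33856/2 = 42320/3 ≈ 14106.6667. The integer-valued extremum is e(T(184, 6)) = 14106, which is strictly less than the density bound 42320/3 since 6 ∤ 184 (the parts of T(184, 6) cannot all be equal).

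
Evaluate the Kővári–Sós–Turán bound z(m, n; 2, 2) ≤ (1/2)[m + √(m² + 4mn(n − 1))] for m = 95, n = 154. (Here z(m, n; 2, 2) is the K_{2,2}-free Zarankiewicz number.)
z(95, 154; 2, 2) ≤ (1/2)[95 + √(95² + 4·95·154·153)] = (1/2)[95 + √8962585] = 1544.3788

Kővári–Sós–Turán: let r_1, ..., r_95 be the row sums and z = Σ r_i the total number of 1s. Each pair of columns can share at most one row with both entries 1 (else a 2×2 all-ones block appears), so Σ_i C(r_i, 2) ≤ C(154, 2) = 11781. By convexity Σ_i C(r_i, 2) ≥ 95·C(z/95, 2) = z(z − 95)/(2·95), giving z² − 95z − 95·154·153 ≤ 0 and hence z ≤ (1/2)[95 + √(9025 + 4·2238390)] = (1/2)[95 + √8962585] ≈ (1/2)(95 + 2993.7577) = 1544.3788.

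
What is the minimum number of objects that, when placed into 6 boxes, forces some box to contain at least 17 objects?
n = (17 − 1)·6 + 1 = 97

By the generalised pigeonhole principle, to guarantee some box contains ≥ r objects we need more than (r − 1) · k objects total. Threshold: n = (r − 1) · k + 1. With r = 17 and k = 6: n = 16 · 6 + 1 = 96 + 1 = 97. For n = 96 = 16 · 6, we can put exactly 16 objects in every box, avoiding 17 in any single one — so 97 is tight.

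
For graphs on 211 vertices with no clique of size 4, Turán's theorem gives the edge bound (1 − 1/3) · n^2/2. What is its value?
Turán density bound = (2/3) · 211^2/2 = 44521/3 ≈ 14840.3333

Turán's theorem: ex(n, K_{r+1}) is achieved by the complete r-partite Turán graph T(n, r) with parts as balanced as possible, and is at most (1 − 1/r) · n^2/2. For r = 3, n = 211: the density bound is (2/3) · 44521/2 = 44521/3 ≈ 14840.3333. The integer-valued extremum is e(T(211, 3)) = 14840, which is strictly less than the density bound 44521/3 since 3 ∤ 211 (the parts of T(211, 3) cannot all be equal).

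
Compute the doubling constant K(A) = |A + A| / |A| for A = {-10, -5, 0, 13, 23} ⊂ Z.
K = |A + A| / |A| = 13/5

Enumerate A + A = {a + b : a, b ∈ A}. With |A| = 5, there are |A|^2 = 25 ordered sum pairs; collecting distinct values, A + A = {-20, -15, -10, -5, 0, 3, 8, 13, 18, 23, 26, 36, 46}, so |A + A| = 13. Thus K = 13/5. For comparison, the minimum possible |A + A| over all 5-element sets is 2·5 − 1 = 9 (so min K = 9/5), attained only by arithmetic progressions.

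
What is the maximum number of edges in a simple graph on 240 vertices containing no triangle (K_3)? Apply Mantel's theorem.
ex(240, K_3) = ⌊240^2/4⌋ = 14400

Mantel (1907): a triangle-free graph on n vertices has at most ⌊n^2/4⌋ edges, with equality for the complete bipartite graph K_{⌊n/2⌋, ⌈n/2⌉}. For n = 240: ⌊240^2/4⌋ = ⌊57600/4⌋ = 14400. The extremal graph is K_{120, 120}, which has 120·120 = 14400 edges.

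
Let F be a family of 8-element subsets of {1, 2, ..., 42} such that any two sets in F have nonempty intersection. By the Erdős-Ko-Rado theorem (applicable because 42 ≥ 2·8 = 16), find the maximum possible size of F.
max |F| = C(41, 7) = 22481940

Erdős-Ko-Rado (1961): when n ≥ 2k, max |F| = C(n−1, k−1). The bound is attained by the star {A : i ∈ A} for any fixed i ∈ [n]. Here C(42−1, 8−1) = C(41, 7) = 22481940.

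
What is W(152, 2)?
W(152, 2) = 152 + 1 = 153

A 2-term AP is any pair of integers, so a monochromatic 2-AP exists iff some colour is used at least twice. With 152 colours, the colouring i ↦ i on {1, ..., 152} uses each colour once, avoiding any monochromatic pair, so W(152, 2) > 152. For {1, ..., 153}, pigeonhole forces two integers of the same colour, which form a monochromatic 2-AP. Hence W(152, 2) = 153.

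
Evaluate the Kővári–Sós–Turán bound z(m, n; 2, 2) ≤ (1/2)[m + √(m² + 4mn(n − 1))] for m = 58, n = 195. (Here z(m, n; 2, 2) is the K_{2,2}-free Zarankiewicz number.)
z(58, 195; 2, 2) ≤ (1/2)[58 + √(58² + 4·58·195·194)] = (1/2)[58 + √8779924] = 1510.5468

Kővári–Sós–Turán: let r_1, ..., r_58 be the row sums and z = Σ r_i the total number of 1s. Each pair of columns can share at most one row with both entries 1 (else a 2×2 all-ones block appears), so Σ_i C(r_i, 2) ≤ C(195, 2) = 18915. By convexity Σ_i C(r_i, 2) ≥ 58·C(z/58, 2) = z(z − 58)/(2·58), giving z² − 58z − 58·195·194 ≤ 0 and hence z ≤ (1/2)[58 + √(3364 + 4·2194140)] = (1/2)[58 + √8779924] ≈ (1/2)(58 + 2963.0937) = 1510.5468.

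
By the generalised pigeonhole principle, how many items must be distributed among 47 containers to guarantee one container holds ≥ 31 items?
n = (31 − 1)·47 + 1 = 1411

By the generalised pigeonhole principle, to guarantee some box contains ≥ r objects we need more than (r − 1) · k objects total. Threshold: n = (r − 1) · k + 1. With r = 31 and k = 47: n = 30 · 47 + 1 = 1410 + 1 = 1411. For n = 1410 = 30 · 47, we can put exactly 30 objects in every box, avoiding 31 in any single one — so 1411 is tight.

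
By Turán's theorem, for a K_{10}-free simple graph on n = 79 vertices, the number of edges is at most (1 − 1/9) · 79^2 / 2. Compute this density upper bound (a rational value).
Turán density bound = (8/9) · 79^2/2 = 24964/9 ≈ 2773.7778

Turán's theorem: ex(n, K_{r+1}) is achieved by the complete r-partite Turán graph T(n, r) with parts as balanced as possible, and is at most (1 − 1/r) · n^2/2. For r = 9, n = 79: the density bound is (8/9) · 6241/2 = 24964/9 ≈ 2773.7778. The integer-valued extremum is e(T(79, 9)) = 2773, which is strictly less than the density bound 24964/9 since 9 ∤ 79 (the parts of T(79, 9) cannot all be equal).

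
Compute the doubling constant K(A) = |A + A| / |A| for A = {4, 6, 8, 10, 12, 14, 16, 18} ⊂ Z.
K = |A + A| / |A| = 15/8

Enumerate A + A = {a + b : a, b ∈ A}. With |A| = 8, there are |A|^2 = 64 ordered sum pairs; collecting distinct values, A + A = {8, 10, 12, 14, 16, 18, 20, 22, 24, 26, 28, 30, 32, 34, 36}, so |A + A| = 15. Thus K = 15/8. Here |A + A| = 2|A| − 1 = 15, the minimum possible — so K = 15/8 is minimal, which holds iff A is an arithmetic progression.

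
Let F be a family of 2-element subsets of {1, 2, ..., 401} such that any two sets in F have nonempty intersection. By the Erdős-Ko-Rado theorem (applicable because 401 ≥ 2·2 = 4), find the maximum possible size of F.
max |F| = C(400, 1) = 400

Erdős-Ko-Rado (1961): when n ≥ 2k, max |F| = C(n−1, k−1). The bound is attained by the star {A : i ∈ A} for any fixed i ∈ [n]. Here C(401−1, 2−1) = C(400, 1) = 400.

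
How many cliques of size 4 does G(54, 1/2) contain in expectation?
E[# K_4] = C(54, 4) · (1/2)^C(4, 2) = 316251 / 2^6 = 4941.421875

For each 4-subset S of vertices (there are C(54, 4) = 316251 such S), let X_S = 1 if S induces a K_4 (all C(4, 2) = 6 edges present). Then P(X_S = 1) = (1/2)^6 = 1/64. By linearity of expectation, E[# K_4] = C(54, 4) · (1/2)^6 = 316251 / 64 = 4941.421875.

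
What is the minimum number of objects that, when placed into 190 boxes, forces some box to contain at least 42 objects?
n = (42 − 1)·190 + 1 = 7791

By the generalised pigeonhole principle, to guarantee some box contains ≥ r objects we need more than (r − 1) · k objects total. Threshold: n = (r − 1) · k + 1. With r = 42 and k = 190: n = 41 · 190 + 1 = 7790 + 1 = 7791. For n = 7790 = 41 · 190, we can put exactly 41 objects in every box, avoiding 42 in any single one — so 7791 is tight.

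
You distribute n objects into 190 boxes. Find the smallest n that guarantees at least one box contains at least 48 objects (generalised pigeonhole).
n = (48 − 1)·190 + 1 = 8931

By the generalised pigeonhole principle, to guarantee some box contains ≥ r objects we need more than (r − 1) · k objects total. Threshold: n = (r − 1) · k + 1. With r = 48 and k = 190: n = 47 · 190 + 1 = 8930 + 1 = 8931. For n = 8930 = 47 · 190, we can put exactly 47 objects in every box, avoiding 48 in any single one — so 8931 is tight.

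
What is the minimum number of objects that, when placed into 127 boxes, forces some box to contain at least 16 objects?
n = (16 − 1)·127 + 1 = 1906

By the generalised pigeonhole principle, to guarantee some box contains ≥ r objects we need more than (r − 1) · k objects total. Threshold: n = (r − 1) · k + 1. With r = 16 and k = 127: n = 15 · 127 + 1 = 1905 + 1 = 1906. For n = 1905 = 15 · 127, we can put exactly 15 objects in every box, avoiding 16 in any single one — so 1906 is tight.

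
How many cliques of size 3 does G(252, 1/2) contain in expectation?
E[# K_3] = C(252, 3) · (1/2)^C(3, 2) = 2635500 / 2^3 = 658875/2 = 329437.5

For each 3-subset S of vertices (there are C(252, 3) = 2635500 such S), let X_S = 1 if S induces a K_3 (all C(3, 2) = 3 edges present). Then P(X_S = 1) = (1/2)^3 = 1/8. By linearity of expectation, E[# K_3] = C(252, 3) · (1/2)^3 = 2635500 / 8 = 658875/2 = 329437.5.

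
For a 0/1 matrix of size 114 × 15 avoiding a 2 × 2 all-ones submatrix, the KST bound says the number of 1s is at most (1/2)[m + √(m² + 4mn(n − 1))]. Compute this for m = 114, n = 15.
z(114, 15; 2, 2) ≤ (1/2)[114 + √(114² + 4·114·15·14)] = (1/2)[114 + √108756] = 221.8909

Kővári–Sós–Turán: let r_1, ..., r_114 be the row sums and z = Σ r_i the total number of 1s. Each pair of columns can share at most one row with both entries 1 (else a 2×2 all-ones block appears), so Σ_i C(r_i, 2) ≤ C(15, 2) = 105. By convexity Σ_i C(r_i, 2) ≥ 114·C(z/114, 2) = z(z − 114)/(2·114), giving z² − 114z − 114·15·14 ≤ 0 and hence z ≤ (1/2)[114 + √(12996 + 4·23940)] = (1/2)[114 + √108756] ≈ (1/2)(114 + 329.7817) = 221.8909.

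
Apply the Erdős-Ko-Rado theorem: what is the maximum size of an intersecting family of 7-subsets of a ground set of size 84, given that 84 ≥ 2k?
max |F| = C(83, 6) = 377447148

Erdős-Ko-Rado (1961): when n ≥ 2k, max |F| = C(n−1, k−1). The bound is attained by the star {A : i ∈ A} for any fixed i ∈ [n]. Here C(84−1, 7−1) = C(83, 6) = 377447148.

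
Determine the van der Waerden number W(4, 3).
W(4, 3) = 76

This is a classical value, W(4, 3) = 76, established by combining an explicit 4-colouring of {1, ..., 75} with no monochromatic 3-AP (giving the lower bound W(4, 3) > 75) and a finite case analysis / exhaustive computer search showing every 4-colouring of {1, ..., 76} has such an AP.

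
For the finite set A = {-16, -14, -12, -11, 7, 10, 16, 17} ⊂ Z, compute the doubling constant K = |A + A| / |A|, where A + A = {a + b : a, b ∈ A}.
K = |A + A| / |A| = 33/8

Enumerate A + A = {a + b : a, b ∈ A}. With |A| = 8, there are |A|^2 = 64 ordered sum pairs; collecting distinct values, A + A = {-32, -30, -28, -27, -26, -25, -24, -23, -22, -9, -7, -6, -5, -4, -2, -1, 0, 1, 2, 3, 4, 5, 6, 14, 17, 20, 23, 24, 26, 27, 32, 33, 34}, so |A + A| = 33. Thus K = 33/8. For comparison, the minimum possible |A + A| over all 8-element sets is 2·8 − 1 = 15 (so min K = 15/8), attained only by arithmetic progressions.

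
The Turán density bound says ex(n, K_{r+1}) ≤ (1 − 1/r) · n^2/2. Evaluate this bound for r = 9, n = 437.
Turán density bound = (8/9) · 437^2/2 = 763876/9 ≈ 84875.1111

Turán's theorem: ex(n, K_{r+1}) is achieved by the complete r-partite Turán graph T(n, r) with parts as balanced as possible, and is at most (1 − 1/r) · n^2/2. For r = 9, n = 437: the density bound is (8/9) · 190969/2 = 763876/9 ≈ 84875.1111. The integer-valued extremum is e(T(437, 9)) = 84874, which is strictly less than the density bound 763876/9 since 9 ∤ 437 (the parts of T(437, 9) cannot all be equal).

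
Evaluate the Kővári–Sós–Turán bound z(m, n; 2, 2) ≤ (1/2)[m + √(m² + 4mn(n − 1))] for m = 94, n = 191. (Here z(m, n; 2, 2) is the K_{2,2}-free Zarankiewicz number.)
z(94, 191; 2, 2) ≤ (1/2)[94 + √(94² + 4·94·191·190)] = (1/2)[94 + √13653876] = 1894.5576

Kővári–Sós–Turán: let r_1, ..., r_94 be the row sums and z = Σ r_i the total number of 1s. Each pair of columns can share at most one row with both entries 1 (else a 2×2 all-ones block appears), so Σ_i C(r_i, 2) ≤ C(191, 2) = 18145. By convexity Σ_i C(r_i, 2) ≥ 94·C(z/94, 2) = z(z − 94)/(2·94), giving z² − 94z − 94·191·190 ≤ 0 and hence z ≤ (1/2)[94 + √(8836 + 4·3411260)] = (1/2)[94 + √13653876] ≈ (1/2)(94 + 3695.1152) = 1894.5576.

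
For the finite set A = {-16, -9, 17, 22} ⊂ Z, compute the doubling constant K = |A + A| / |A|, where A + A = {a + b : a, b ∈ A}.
K = |A + A| / |A| = 10/4 = 5/2

Enumerate A + A = {a + b : a, b ∈ A}. With |A| = 4, there are |A|^2 = 16 ordered sum pairs; collecting distinct values, A + A = {-32, -25, -18, 1, 6, 8, 13, 34, 39, 44}, so |A + A| = 10. Thus K = 10/4 = 5/2. For comparison, the minimum possible |A + A| over all 4-element sets is 2·4 − 1 = 7 (so min K = 7/4), attained only by arithmetic progressions.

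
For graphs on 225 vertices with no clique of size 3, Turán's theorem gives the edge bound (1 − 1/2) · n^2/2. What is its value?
Turán density bound = (1/2) · 225^2/2 = 50625/4 ≈ 12656.25

Turán's theorem: ex(n, K_{r+1}) is achieved by the complete r-partite Turán graph T(n, r) with parts as balanced as possible, and is at most (1 − 1/r) · n^2/2. For r = 2, n = 225: the density bound is (1/2) · 50625/2 = 50625/4 ≈ 12656.25. The integer-valued extremum is e(T(225, 2)) = 12656, which is strictly less than the density bound 50625/4 since 2 ∤ 225 (the parts of T(225, 2) cannot all be equal).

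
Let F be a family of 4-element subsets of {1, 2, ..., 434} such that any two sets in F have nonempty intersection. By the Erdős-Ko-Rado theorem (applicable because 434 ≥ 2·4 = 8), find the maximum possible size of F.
max |F| = C(433, 3) = 13436856

Erdős-Ko-Rado (1961): when n ≥ 2k, max |F| = C(n−1, k−1). The bound is attained by the star {A : i ∈ A} for any fixed i ∈ [n]. Here C(434−1, 4−1) = C(433, 3) = 13436856.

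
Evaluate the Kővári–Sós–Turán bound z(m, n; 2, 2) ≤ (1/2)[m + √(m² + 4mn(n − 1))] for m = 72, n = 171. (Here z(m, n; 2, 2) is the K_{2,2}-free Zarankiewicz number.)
z(72, 171; 2, 2) ≤ (1/2)[72 + √(72² + 4·72·171·170)] = (1/2)[72 + √8377344] = 1483.1821

Kővári–Sós–Turán: let r_1, ..., r_72 be the row sums and z = Σ r_i the total number of 1s. Each pair of columns can share at most one row with both entries 1 (else a 2×2 all-ones block appears), so Σ_i C(r_i, 2) ≤ C(171, 2) = 14535. By convexity Σ_i C(r_i, 2) ≥ 72·C(z/72, 2) = z(z − 72)/(2·72), giving z² − 72z − 72·171·170 ≤ 0 and hence z ≤ (1/2)[72 + √(5184 + 4·2093040)] = (1/2)[72 + √8377344] ≈ (1/2)(72 + 2894.3642) = 1483.1821.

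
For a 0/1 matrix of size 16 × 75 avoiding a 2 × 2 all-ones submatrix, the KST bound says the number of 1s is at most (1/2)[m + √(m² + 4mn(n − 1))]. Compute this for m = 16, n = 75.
z(16, 75; 2, 2) ≤ (1/2)[16 + √(16² + 4·16·75·74)] = (1/2)[16 + √355456] = 306.1007

Kővári–Sós–Turán: let r_1, ..., r_16 be the row sums and z = Σ r_i the total number of 1s. Each pair of columns can share at most one row with both entries 1 (else a 2×2 all-ones block appears), so Σ_i C(r_i, 2) ≤ C(75, 2) = 2775. By convexity Σ_i C(r_i, 2) ≥ 16·C(z/16, 2) = z(z − 16)/(2·16), giving z² − 16z − 16·75·74 ≤ 0 and hence z ≤ (1/2)[16 + √(256 + 4·88800)] = (1/2)[16 + √355456] ≈ (1/2)(16 + 596.2013) = 306.1007.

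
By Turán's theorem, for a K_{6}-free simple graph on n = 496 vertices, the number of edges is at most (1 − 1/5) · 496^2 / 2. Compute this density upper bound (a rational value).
Turán density bound = (4/5) · 496^2/2 = 492032/5 ≈ 98406.4

Turán's theorem: ex(n, K_{r+1}) is achieved by the complete r-partite Turán graph T(n, r) with parts as balanced as possible, and is at most (1 − 1/r) · n^2/2. For r = 5, n = 496: the density bound is (4/5) · 246016/2 = 492032/5 ≈ 98406.4. The integer-valued extremum is e(T(496, 5)) = 98406, which is strictly less than the density bound 492032/5 since 5 ∤ 496 (the parts of T(496, 5) cannot all be equal).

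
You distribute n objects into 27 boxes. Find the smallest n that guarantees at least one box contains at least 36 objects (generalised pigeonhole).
n = (36 − 1)·27 + 1 = 946

By the generalised pigeonhole principle, to guarantee some box contains ≥ r objects we need more than (r − 1) · k objects total. Threshold: n = (r − 1) · k + 1. With r = 36 and k = 27: n = 35 · 27 + 1 = 945 + 1 = 946. For n = 945 = 35 · 27, we can put exactly 35 objects in every box, avoiding 36 in any single one — so 946 is tight.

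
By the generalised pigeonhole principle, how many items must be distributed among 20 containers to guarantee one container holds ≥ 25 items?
n = (25 − 1)·20 + 1 = 481

By the generalised pigeonhole principle, to guarantee some box contains ≥ r objects we need more than (r − 1) · k objects total. Threshold: n = (r − 1) · k + 1. With r = 25 and k = 20: n = 24 · 20 + 1 = 480 + 1 = 481. For n = 480 = 24 · 20, we can put exactly 24 objects in every box, avoiding 25 in any single one — so 481 is tight.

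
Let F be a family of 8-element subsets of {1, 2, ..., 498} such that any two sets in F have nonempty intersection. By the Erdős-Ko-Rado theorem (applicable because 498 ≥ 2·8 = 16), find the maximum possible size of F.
max |F| = C(497, 7) = 1424404020389064

Erdős-Ko-Rado (1961): when n ≥ 2k, max |F| = C(n−1, k−1). The bound is attained by the star {A : i ∈ A} for any fixed i ∈ [n]. Here C(498−1, 8−1) = C(497, 7) = 1424404020389064.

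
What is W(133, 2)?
W(133, 2) = 133 + 1 = 134

A 2-term AP is any pair of integers, so a monochromatic 2-AP exists iff some colour is used at least twice. With 133 colours, the colouring i ↦ i on {1, ..., 133} uses each colour once, avoiding any monochromatic pair, so W(133, 2) > 133. For {1, ..., 134}, pigeonhole forces two integers of the same colour, which form a monochromatic 2-AP. Hence W(133, 2) = 134.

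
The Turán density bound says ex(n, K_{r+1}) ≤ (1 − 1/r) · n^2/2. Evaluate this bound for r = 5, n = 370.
Turán density bound = (4/5) · 370^2/2 = 54760

Turán's theorem: ex(n, K_{r+1}) is achieved by the complete r-partite Turán graph T(n, r) with parts as balanced as possible, and is at most (1 − 1/r) · n^2/2. For r = 5, n = 370: the density bound is (4/5) · 136900/2 = 54760. Since 5 ∣ 370, the Turán graph T(370, 5) has parts of equal size 74, and its edge count e(T(370, 5)) = 54760 attains the density bound exactly.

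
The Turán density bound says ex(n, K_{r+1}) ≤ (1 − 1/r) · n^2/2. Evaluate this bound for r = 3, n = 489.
Turán density bound = (2/3) · 489^2/2 = 79707

Turán's theorem: ex(n, K_{r+1}) is achieved by the complete r-partite Turán graph T(n, r) with parts as balanced as possible, and is at most (1 − 1/r) · n^2/2. For r = 3, n = 489: the density bound is (2/3) · 239121/2 = 79707. Since 3 ∣ 489, the Turán graph T(489, 3) has parts of equal size 163, and its edge count e(T(489, 3)) = 79707 attains the density bound exactly.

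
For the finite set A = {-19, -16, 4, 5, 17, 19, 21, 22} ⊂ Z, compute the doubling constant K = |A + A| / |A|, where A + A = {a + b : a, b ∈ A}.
K = |A + A| / |A| = 33/8

Enumerate A + A = {a + b : a, b ∈ A}. With |A| = 8, there are |A|^2 = 64 ordered sum pairs; collecting distinct values, A + A = {-38, -35, -32, -15, -14, -12, -11, -2, 0, 1, 2, 3, 5, 6, 8, 9, 10, 21, 22, 23, 24, 25, 26, 27, 34, 36, 38, 39, 40, 41, 42, 43, 44}, so |A + A| = 33. Thus K = 33/8. For comparison, the minimum possible |A + A| over all 8-element sets is 2·8 − 1 = 15 (so min K = 15/8), attained only by arithmetic progressions.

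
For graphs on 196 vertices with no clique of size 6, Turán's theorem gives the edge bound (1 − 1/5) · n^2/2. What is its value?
Turán density bound = (4/5) · 196^2/2 = 76832/5 ≈ 15366.4

Turán's theorem: ex(n, K_{r+1}) is achieved by the complete r-partite Turán graph T(n, r) with parts as balanced as possible, and is at most (1 − 1/r) · n^2/2. For r = 5, n = 196: the density bound is (4/5) · 38416/2 = 76832/5 ≈ 15366.4. The integer-valued extremum is e(T(196, 5)) = 15366, which is strictly less than the density bound 76832/5 since 5 ∤ 196 (the parts of T(196, 5) cannot all be equal).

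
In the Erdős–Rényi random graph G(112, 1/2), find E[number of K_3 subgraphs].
E[# K_3] = C(112, 3) · (1/2)^C(3, 2) = 227920 / 2^3 = 28490

For each 3-subset S of vertices (there are C(112, 3) = 227920 such S), let X_S = 1 if S induces a K_3 (all C(3, 2) = 3 edges present). Then P(X_S = 1) = (1/2)^3 = 1/8. By linearity of expectation, E[# K_3] = C(112, 3) · (1/2)^3 = 227920 / 8 = 28490.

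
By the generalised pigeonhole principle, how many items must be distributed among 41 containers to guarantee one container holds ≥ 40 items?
n = (40 − 1)·41 + 1 = 1600

By the generalised pigeonhole principle, to guarantee some box contains ≥ r objects we need more than (r − 1) · k objects total. Threshold: n = (r − 1) · k + 1. With r = 40 and k = 41: n = 39 · 41 + 1 = 1599 + 1 = 1600. For n = 1599 = 39 · 41, we can put exactly 39 objects in every box, avoiding 40 in any single one — so 1600 is tight.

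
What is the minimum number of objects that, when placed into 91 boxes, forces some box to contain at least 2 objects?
n = (2 − 1)·91 + 1 = 92

By the generalised pigeonhole principle, to guarantee some box contains ≥ r objects we need more than (r − 1) · k objects total. Threshold: n = (r − 1) · k + 1. With r = 2 and k = 91: n = 1 · 91 + 1 = 91 + 1 = 92. For n = 91 = 1 · 91, we can put exactly 1 objects in every box, avoiding 2 in any single one — so 92 is tight.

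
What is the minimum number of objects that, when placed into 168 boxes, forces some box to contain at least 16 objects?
n = (16 − 1)·168 + 1 = 2521

By the generalised pigeonhole principle, to guarantee some box contains ≥ r objects we need more than (r − 1) · k objects total. Threshold: n = (r − 1) · k + 1. With r = 16 and k = 168: n = 15 · 168 + 1 = 2520 + 1 = 2521. For n = 2520 = 15 · 168, we can put exactly 15 objects in every box, avoiding 16 in any single one — so 2521 is tight.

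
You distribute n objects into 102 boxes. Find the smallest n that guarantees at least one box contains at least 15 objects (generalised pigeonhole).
n = (15 − 1)·102 + 1 = 1429

By the generalised pigeonhole principle, to guarantee some box contains ≥ r objects we need more than (r − 1) · k objects total. Threshold: n = (r − 1) · k + 1. With r = 15 and k = 102: n = 14 · 102 + 1 = 1428 + 1 = 1429. For n = 1428 = 14 · 102, we can put exactly 14 objects in every box, avoiding 15 in any single one — so 1429 is tight.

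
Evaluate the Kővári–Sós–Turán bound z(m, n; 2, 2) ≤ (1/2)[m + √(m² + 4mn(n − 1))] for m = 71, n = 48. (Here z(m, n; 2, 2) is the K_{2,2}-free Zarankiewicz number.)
z(71, 48; 2, 2) ≤ (1/2)[71 + √(71² + 4·71·48·47)] = (1/2)[71 + √645745] = 437.2913

Kővári–Sós–Turán: let r_1, ..., r_71 be the row sums and z = Σ r_i the total number of 1s. Each pair of columns can share at most one row with both entries 1 (else a 2×2 all-ones block appears), so Σ_i C(r_i, 2) ≤ C(48, 2) = 1128. By convexity Σ_i C(r_i, 2) ≥ 71·C(z/71, 2) = z(z − 71)/(2·71), giving z² − 71z − 71·48·47 ≤ 0 and hence z ≤ (1/2)[71 + √(5041 + 4·160176)] = (1/2)[71 + √645745] ≈ (1/2)(71 + 803.5826) = 437.2913.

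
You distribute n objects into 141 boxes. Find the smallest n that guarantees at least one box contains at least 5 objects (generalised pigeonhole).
n = (5 − 1)·141 + 1 = 565

By the generalised pigeonhole principle, to guarantee some box contains ≥ r objects we need more than (r − 1) · k objects total. Threshold: n = (r − 1) · k + 1. With r = 5 and k = 141: n = 4 · 141 + 1 = 564 + 1 = 565. For n = 564 = 4 · 141, we can put exactly 4 objects in every box, avoiding 5 in any single one — so 565 is tight.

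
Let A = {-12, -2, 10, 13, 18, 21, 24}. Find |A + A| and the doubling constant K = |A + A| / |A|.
K = |A + A| / |A| = 25/7

Enumerate A + A = {a + b : a, b ∈ A}. With |A| = 7, there are |A|^2 = 49 ordered sum pairs; collecting distinct values, A + A = {-24, -14, -4, -2, 1, 6, 8, 9, 11, 12, 16, 19, 20, 22, 23, 26, 28, 31, 34, 36, 37, 39, 42, 45, 48}, so |A + A| = 25. Thus K = 25/7. For comparison, the minimum possible |A + A| over all 7-element sets is 2·7 − 1 = 13 (so min K = 13/7), attained only by arithmetic progressions.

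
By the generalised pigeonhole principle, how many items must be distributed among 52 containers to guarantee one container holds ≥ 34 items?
n = (34 − 1)·52 + 1 = 1717

By the generalised pigeonhole principle, to guarantee some box contains ≥ r objects we need more than (r − 1) · k objects total. Threshold: n = (r − 1) · k + 1. With r = 34 and k = 52: n = 33 · 52 + 1 = 1716 + 1 = 1717. For n = 1716 = 33 · 52, we can put exactly 33 objects in every box, avoiding 34 in any single one — so 1717 is tight.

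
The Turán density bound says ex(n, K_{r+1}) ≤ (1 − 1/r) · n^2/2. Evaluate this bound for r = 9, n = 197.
Turán density bound = (8/9) · 197^2/2 = 155236/9 ≈ 17248.4444

Turán's theorem: ex(n, K_{r+1}) is achieved by the complete r-partite Turán graph T(n, r) with parts as balanced as possible, and is at most (1 − 1/r) · n^2/2. For r = 9, n = 197: the density bound is (8/9) · 38809/2 = 155236/9 ≈ 17248.4444. The integer-valued extremum is e(T(197, 9)) = 17248, which is strictly less than the density bound 155236/9 since 9 ∤ 197 (the parts of T(197, 9) cannot all be equal).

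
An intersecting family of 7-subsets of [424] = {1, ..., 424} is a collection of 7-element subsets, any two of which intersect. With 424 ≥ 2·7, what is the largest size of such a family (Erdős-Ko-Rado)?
max |F| = C(423, 6) = 7677892247487

Erdős-Ko-Rado (1961): when n ≥ 2k, max |F| = C(n−1, k−1). The bound is attained by the star {A : i ∈ A} for any fixed i ∈ [n]. Here C(424−1, 7−1) = C(423, 6) = 7677892247487.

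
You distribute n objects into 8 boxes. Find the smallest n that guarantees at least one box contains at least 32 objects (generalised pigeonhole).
n = (32 − 1)·8 + 1 = 249

By the generalised pigeonhole principle, to guarantee some box contains ≥ r objects we need more than (r − 1) · k objects total. Threshold: n = (r − 1) · k + 1. With r = 32 and k = 8: n = 31 · 8 + 1 = 248 + 1 = 249. For n = 248 = 31 · 8, we can put exactly 31 objects in every box, avoiding 32 in any single one — so 249 is tight.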